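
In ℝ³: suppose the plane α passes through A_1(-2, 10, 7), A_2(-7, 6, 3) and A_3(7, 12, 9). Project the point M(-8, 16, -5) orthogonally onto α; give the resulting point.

A_1A_2 = (-5, -4, -4), A_1A_3 = (9, 2, 2); a normal to α is A_1A_2 × A_1A_3 = (0, -26, 26).
Using A_1: α has equation -26y + 26z = -78.
Foot = M − λn with λ = (n·M − d)/|n|² = (-546 − (-78))/1352 = -9/26.
Foot = (-8, 16, -5) − (-9/26)·(0, -26, 26) = (-8, 7, 4).

(-8, 7, 4)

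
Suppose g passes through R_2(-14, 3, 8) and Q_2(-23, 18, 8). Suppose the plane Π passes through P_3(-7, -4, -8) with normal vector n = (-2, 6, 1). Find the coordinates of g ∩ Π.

A direction vector for g is Q_2 − R_2 = (-9, 15, 0).
Π: n·r = n·P_3 gives -2x + 6y + z = -18.
Substitute r = (-14, 3, 8) + t(-9, 15, 0) into the plane: 54 + 108t = -18, so t = -2/3.
Intersection: (-14, 3, 8) + (-2/3)·(-9, 15, 0) = (-8, -7, 8).

(-8, -7, 8)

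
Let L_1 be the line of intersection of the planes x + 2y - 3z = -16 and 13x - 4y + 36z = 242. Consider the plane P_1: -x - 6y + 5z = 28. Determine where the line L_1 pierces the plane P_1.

(2, 0, 6)

Direction of L_1: (1, 2, -3) × (13, -4, 36) = (60, -75, -30).
A point on L_1: solving the two plane equations with x = -6 gives (-6, 10, 10).
Substitute r = (-6, 10, 10) + t(60, -75, -30) into the plane: -4 + 240t = 28, so t = 2/15.
Intersection: (-6, 10, 10) + (2/15)·(60, -75, -30) = (2, 0, 6).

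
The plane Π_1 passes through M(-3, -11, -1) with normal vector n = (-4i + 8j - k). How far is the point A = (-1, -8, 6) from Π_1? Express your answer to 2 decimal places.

1.00

Π_1: n·r = n·M gives -4x + 8y - z = -75.
n·A − d = (-4)·(-1) + (8)·(-8) + (-1)·(6) − (-75) = 9; |n| = √81.
Distance = |9| / √81 = 9/√81 ≈ 1.00.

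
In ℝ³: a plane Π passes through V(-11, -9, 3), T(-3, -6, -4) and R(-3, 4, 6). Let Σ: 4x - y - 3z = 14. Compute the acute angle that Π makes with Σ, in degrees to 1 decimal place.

VT = (8, 3, -7), VR = (8, 13, 3); a normal to Π is VT × VR = (100, -80, 80).
Using V: Π has equation 100x - 80y + 80z = -140.
cos θ = |n₁·n₂| / (|n₁||n₂|) = |240| / (√22800 · √26).
θ = arccos(0.31171) ≈ 71.8°.

71.8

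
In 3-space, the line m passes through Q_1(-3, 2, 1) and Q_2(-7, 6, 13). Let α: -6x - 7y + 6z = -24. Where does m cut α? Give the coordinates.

(-1, 0, -5)

A direction vector for m is Q_2 − Q_1 = (-4, 4, 12).
Substitute r = (-3, 2, 1) + t(-4, 4, 12) into the plane: 10 + 68t = -24, so t = -1/2.
Intersection: (-3, 2, 1) + (-1/2)·(-4, 4, 12) = (-1, 0, -5).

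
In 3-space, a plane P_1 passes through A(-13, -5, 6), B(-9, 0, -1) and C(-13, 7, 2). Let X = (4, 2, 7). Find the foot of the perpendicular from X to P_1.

(-8, -1, -2)

AB = (4, 5, -7), AC = (0, 12, -4); a normal to P_1 is AB × AC = (64, 16, 48).
Using A: P_1 has equation 64x + 16y + 48z = -624.
Foot = X − λn with λ = (n·X − d)/|n|² = (624 − (-624))/6656 = 3/16.
Foot = (4, 2, 7) − (3/16)·(64, 16, 48) = (-8, -1, -2).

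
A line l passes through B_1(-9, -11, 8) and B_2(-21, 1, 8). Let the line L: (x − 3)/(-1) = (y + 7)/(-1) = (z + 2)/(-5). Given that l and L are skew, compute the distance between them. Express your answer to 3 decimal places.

13.608

A direction vector for l is B_2 − B_1 = (-12, 12, 0).
L has direction (-1, -1, -5) through (3, -7, -2).
Common perpendicular direction n = (-12, 12, 0) × (-1, -1, -5) = (-60, -60, 24).
With w = (3, -7, -2) − (-9, -11, 8) = (12, 4, -10), w · n = -1200.
Distance = |w · n| / |n| = |-1200| / √7776 ≈ 13.608.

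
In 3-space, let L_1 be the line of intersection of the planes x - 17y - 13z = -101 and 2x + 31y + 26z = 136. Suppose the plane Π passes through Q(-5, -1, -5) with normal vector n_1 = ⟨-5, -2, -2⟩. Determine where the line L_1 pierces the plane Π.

Direction of L_1: (1, -17, -13) × (2, 31, 26) = (-39, -52, 65).
A point on L_1: solving the two plane equations with x = 3 gives (3, 26, -26).
Π: n_1·r = n_1·Q gives -5x - 2y - 2z = 37.
Substitute r = (3, 26, -26) + t(-39, -52, 65) into the plane: -15 + 169t = 37, so t = 4/13.
Intersection: (3, 26, -26) + (4/13)·(-39, -52, 65) = (-9, 10, -6).

(-9, 10, -6)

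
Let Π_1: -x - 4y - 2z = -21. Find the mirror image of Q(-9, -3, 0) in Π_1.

(-5, 13, 8)

λ = (n·Q − d)/|n|² = (21 − (-21))/21 = 2.
Reflection = Q − 2λn = (-9, -3, 0) − 4·(-1, -4, -2) = (-5, 13, 8).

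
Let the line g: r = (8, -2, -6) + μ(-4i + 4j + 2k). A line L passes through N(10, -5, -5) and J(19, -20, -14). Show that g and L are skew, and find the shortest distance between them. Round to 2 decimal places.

2.16

A direction vector for L is J − N = (9, -15, -9).
Common perpendicular direction n = (-4, 4, 2) × (9, -15, -9) = (-6, -18, 24).
With w = (10, -5, -5) − (8, -2, -6) = (2, -3, 1), w · n = 66.
Since n ≠ 0 the lines are not parallel, and w · n = 66 ≠ 0 so they do not intersect; hence they are skew.
Distance = |w · n| / |n| = |66| / √936 ≈ 2.16.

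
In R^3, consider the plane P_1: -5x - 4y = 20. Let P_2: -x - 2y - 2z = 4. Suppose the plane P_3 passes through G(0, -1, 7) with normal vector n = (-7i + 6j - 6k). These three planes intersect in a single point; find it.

(0, -5, 3)

P_3: n·r = n·G gives -7x + 6y - 6z = -48.
Solving the 3×3 linear system -5x - 4y = 20, -x - 2y - 2z = 4, -7x + 6y - 6z = -48 (e.g. by elimination or Cramer's rule, determinant = -152) gives (0, -5, 3).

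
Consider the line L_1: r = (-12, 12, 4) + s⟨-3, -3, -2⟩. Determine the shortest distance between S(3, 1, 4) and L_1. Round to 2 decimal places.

18.42

Taking (-12, 12, 4) on L_1 with direction v = (-3, -3, -2): w = S − (-12, 12, 4) = (15, -11, 0), and w × v = (22, 30, -78).
Distance = |w × v| / |v| = √7468 / √22 ≈ 18.42.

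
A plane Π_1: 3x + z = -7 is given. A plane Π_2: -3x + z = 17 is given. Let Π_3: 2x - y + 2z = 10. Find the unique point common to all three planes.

(-4, -8, 5)

Solving the 3×3 linear system 3x + z = -7, -3x + z = 17, 2x - y + 2z = 10 (e.g. by elimination or Cramer's rule, determinant = 6) gives (-4, -8, 5).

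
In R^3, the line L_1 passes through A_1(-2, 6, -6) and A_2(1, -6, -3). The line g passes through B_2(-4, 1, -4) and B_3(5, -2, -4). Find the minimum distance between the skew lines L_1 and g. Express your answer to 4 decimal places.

0.4369

A direction vector for L_1 is A_2 − A_1 = (3, -12, 3).
A direction vector for g is B_3 − B_2 = (9, -3, 0).
Common perpendicular direction n = (3, -12, 3) × (9, -3, 0) = (9, 27, 99).
With w = (-4, 1, -4) − (-2, 6, -6) = (-2, -5, 2), w · n = 45.
Distance = |w · n| / |n| = |45| / √10611 ≈ 0.4369.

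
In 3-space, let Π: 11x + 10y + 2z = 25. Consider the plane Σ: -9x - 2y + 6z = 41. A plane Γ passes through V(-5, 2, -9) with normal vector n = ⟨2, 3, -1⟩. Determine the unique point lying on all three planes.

Γ: n·r = n·V gives 2x + 3y - z = 5.
Solving the 3×3 linear system 11x + 10y + 2z = 25, -9x - 2y + 6z = 41, 2x + 3y - z = 5 (e.g. by elimination or Cramer's rule, determinant = -192) gives (-3, 5, 4).

(-3, 5, 4)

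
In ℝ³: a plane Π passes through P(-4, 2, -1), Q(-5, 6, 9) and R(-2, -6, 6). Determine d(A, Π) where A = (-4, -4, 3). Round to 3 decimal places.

1.455

PQ = (-1, 4, 10), PR = (2, -8, 7); a normal to Π is PQ × PR = (108, 27, 0).
Using P: Π has equation 108x + 27y = -378.
n·A − d = (108)·(-4) + (27)·(-4) + (0)·(3) − (-378) = -162; |n| = √12393.
Distance = |-162| / √12393 = 162/√12393 ≈ 1.455.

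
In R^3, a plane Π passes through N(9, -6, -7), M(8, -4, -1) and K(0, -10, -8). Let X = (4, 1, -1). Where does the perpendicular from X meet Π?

NM = (-1, 2, 6), NK = (-9, -4, -1); a normal to Π is NM × NK = (22, -55, 22).
Using N: Π has equation 22x - 55y + 22z = 374.
Foot = X − λn with λ = (n·X − d)/|n|² = (11 − 374)/3993 = -1/11.
Foot = (4, 1, -1) − (-1/11)·(22, -55, 22) = (6, -4, 1).

(6, -4, 1)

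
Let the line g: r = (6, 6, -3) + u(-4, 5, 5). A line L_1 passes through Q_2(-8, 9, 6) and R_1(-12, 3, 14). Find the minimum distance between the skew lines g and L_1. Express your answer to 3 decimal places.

6.559

A direction vector for L_1 is R_1 − Q_2 = (-4, -6, 8).
Common perpendicular direction n = (-4, 5, 5) × (-4, -6, 8) = (70, 12, 44).
With w = (-8, 9, 6) − (6, 6, -3) = (-14, 3, 9), w · n = -548.
Distance = |w · n| / |n| = |-548| / √6980 ≈ 6.559.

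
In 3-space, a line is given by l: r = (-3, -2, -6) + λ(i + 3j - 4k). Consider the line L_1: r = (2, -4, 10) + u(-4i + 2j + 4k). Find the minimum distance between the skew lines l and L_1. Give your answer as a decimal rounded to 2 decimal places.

11.03

Common perpendicular direction n = (1, 3, -4) × (-4, 2, 4) = (20, 12, 14).
With w = (2, -4, 10) − (-3, -2, -6) = (5, -2, 16), w · n = 300.
Distance = |w · n| / |n| = |300| / √740 ≈ 11.03.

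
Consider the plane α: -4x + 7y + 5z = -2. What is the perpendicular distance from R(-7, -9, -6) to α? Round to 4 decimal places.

n·R − d = (-4)·(-7) + (7)·(-9) + (5)·(-6) − (-2) = -63; |n| = √90.
Distance = |-63| / √90 = 63/√90 ≈ 6.6408.

6.6408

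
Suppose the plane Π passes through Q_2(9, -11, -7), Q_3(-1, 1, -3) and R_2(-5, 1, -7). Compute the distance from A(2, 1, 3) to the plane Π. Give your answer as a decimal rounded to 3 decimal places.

1.636

Q_2Q_3 = (-10, 12, 4), Q_2R_2 = (-14, 12, 0); a normal to Π is Q_2Q_3 × Q_2R_2 = (-48, -56, 48).
Using Q_2: Π has equation -48x - 56y + 48z = -152.
n·A − d = (-48)·(2) + (-56)·(1) + (48)·(3) − (-152) = 144; |n| = √7744.
Distance = |144| / √7744 = 144/√7744 ≈ 1.636.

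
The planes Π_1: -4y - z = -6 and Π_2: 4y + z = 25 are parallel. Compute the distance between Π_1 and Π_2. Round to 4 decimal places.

4.6082

Rescale Π_2 by 1/(-1): -4y - z = -25. Then distance = |-6 − (-25)| / √17 ≈ 4.6082.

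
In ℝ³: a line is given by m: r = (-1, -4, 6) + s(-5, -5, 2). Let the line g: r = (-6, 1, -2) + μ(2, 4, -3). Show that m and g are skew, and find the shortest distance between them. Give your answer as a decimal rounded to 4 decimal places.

Common perpendicular direction n = (-5, -5, 2) × (2, 4, -3) = (7, -11, -10).
With w = (-6, 1, -2) − (-1, -4, 6) = (-5, 5, -8), w · n = -10.
Since n ≠ 0 the lines are not parallel, and w · n = -10 ≠ 0 so they do not intersect; hence they are skew.
Distance = |w · n| / |n| = |-10| / √270 ≈ 0.6086.

0.6086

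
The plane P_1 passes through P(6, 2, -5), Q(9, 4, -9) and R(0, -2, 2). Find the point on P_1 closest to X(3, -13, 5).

PQ = (3, 2, -4), PR = (-6, -4, 7); a normal to P_1 is PQ × PR = (-2, 3, 0).
Using P: P_1 has equation -2x + 3y = -6.
Foot = X − λn with λ = (n·X − d)/|n|² = (-45 − (-6))/13 = -3.
Foot = (3, -13, 5) − (-3)·(-2, 3, 0) = (-3, -4, 5).

(-3, -4, 5)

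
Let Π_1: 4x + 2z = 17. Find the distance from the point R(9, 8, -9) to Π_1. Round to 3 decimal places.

0.224

n·R − d = (4)·(9) + (0)·(8) + (2)·(-9) − 17 = 1; |n| = √20.
Distance = |1| / √20 = 1/√20 ≈ 0.224.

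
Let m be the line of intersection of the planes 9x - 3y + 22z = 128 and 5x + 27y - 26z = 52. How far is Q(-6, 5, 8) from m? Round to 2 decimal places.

6.38

Direction of m: (9, -3, 22) × (5, 27, -26) = (-516, 344, 258).
A point on m: solving the two plane equations with x = 4 gives (4, 6, 5).
Taking (4, 6, 5) on m with direction v = (-516, 344, 258): w = Q − (4, 6, 5) = (-10, -1, 3), and w × v = (-1290, 1032, -3956).
Distance = |w × v| / |v| = √18379060 / √451156 ≈ 6.38.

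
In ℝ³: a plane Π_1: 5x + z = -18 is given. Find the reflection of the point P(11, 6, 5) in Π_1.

λ = (n·P − d)/|n|² = (60 − (-18))/26 = 3.
Reflection = P − 2λn = (11, 6, 5) − 6·(5, 0, 1) = (-19, 6, -1).

(-19, 6, -1)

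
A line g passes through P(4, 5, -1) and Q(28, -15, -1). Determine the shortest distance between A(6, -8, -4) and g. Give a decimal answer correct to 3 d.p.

A direction vector for g is Q − P = (24, -20, 0).
Taking (4, 5, -1) on g with direction v = (24, -20, 0): w = A − (4, 5, -1) = (2, -13, -3), and w × v = (-60, -72, 272).
Distance = |w × v| / |v| = √82768 / √976 ≈ 9.209.

9.209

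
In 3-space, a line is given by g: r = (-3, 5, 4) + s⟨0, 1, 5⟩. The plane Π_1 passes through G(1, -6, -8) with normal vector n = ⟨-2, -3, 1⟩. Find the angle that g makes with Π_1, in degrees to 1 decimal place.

Π_1: n·r = n·G gives -2x - 3y + z = 8.
sin θ = |n·v| / (|n||v|) = |2| / (√14 · √26) = 0.10483.
θ ≈ 6.0°.

6.0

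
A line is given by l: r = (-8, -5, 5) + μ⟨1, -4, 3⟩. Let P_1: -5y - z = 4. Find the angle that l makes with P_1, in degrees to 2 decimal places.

40.83

sin θ = |n·v| / (|n||v|) = |17| / (√26 · √26) = 0.65385.
θ ≈ 40.83°.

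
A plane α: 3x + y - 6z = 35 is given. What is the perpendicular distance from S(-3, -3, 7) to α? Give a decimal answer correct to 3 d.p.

13.122

n·S − d = (3)·(-3) + (1)·(-3) + (-6)·(7) − 35 = -89; |n| = √46.
Distance = |-89| / √46 = 89/√46 ≈ 13.122.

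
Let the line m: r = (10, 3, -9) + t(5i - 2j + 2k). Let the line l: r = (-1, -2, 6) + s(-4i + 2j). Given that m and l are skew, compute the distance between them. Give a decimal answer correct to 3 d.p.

Common perpendicular direction n = (5, -2, 2) × (-4, 2, 0) = (-4, -8, 2).
With w = (-1, -2, 6) − (10, 3, -9) = (-11, -5, 15), w · n = 114.
Distance = |w · n| / |n| = |114| / √84 ≈ 12.438.

12.438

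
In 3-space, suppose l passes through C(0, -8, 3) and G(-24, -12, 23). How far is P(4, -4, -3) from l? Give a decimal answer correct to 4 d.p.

A direction vector for l is G − C = (-24, -4, 20).
Taking (0, -8, 3) on l with direction v = (-24, -4, 20): w = P − (0, -8, 3) = (4, 4, -6), and w × v = (56, 64, 80).
Distance = |w × v| / |v| = √13632 / √992 ≈ 3.7070.

3.7070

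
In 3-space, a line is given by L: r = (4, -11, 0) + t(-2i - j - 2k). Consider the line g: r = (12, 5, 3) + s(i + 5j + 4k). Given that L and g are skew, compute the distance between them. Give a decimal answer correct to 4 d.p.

Common perpendicular direction n = (-2, -1, -2) × (1, 5, 4) = (6, 6, -9).
With w = (12, 5, 3) − (4, -11, 0) = (8, 16, 3), w · n = 117.
Distance = |w · n| / |n| = |117| / √153 ≈ 9.4589.

9.4589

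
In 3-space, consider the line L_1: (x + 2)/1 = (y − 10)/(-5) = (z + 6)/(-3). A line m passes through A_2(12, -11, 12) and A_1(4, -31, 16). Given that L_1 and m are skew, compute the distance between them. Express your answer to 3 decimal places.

L_1 has direction (1, -5, -3) through (-2, 10, -6).
A direction vector for m is A_1 − A_2 = (-8, -20, 4).
Common perpendicular direction n = (1, -5, -3) × (-8, -20, 4) = (-80, 20, -60).
With w = (12, -11, 12) − (-2, 10, -6) = (14, -21, 18), w · n = -2620.
Distance = |w · n| / |n| = |-2620| / √10400 ≈ 25.691.

25.691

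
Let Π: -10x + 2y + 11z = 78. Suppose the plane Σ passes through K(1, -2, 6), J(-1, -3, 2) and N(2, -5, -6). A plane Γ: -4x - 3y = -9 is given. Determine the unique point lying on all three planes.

KJ = (-2, -1, -4), KN = (1, -3, -12); a normal to Σ is KJ × KN = (0, -28, 7).
Using K: Σ has equation -28y + 7z = 98.
Solving the 3×3 linear system -10x + 2y + 11z = 78, -28y + 7z = 98, -4x - 3y = -9 (e.g. by elimination or Cramer's rule, determinant = -1498) gives (3, -1, 10).

(3, -1, 10)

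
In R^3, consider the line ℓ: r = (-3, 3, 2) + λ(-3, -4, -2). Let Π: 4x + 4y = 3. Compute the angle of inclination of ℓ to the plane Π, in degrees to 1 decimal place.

66.8

sin θ = |n·v| / (|n||v|) = |-28| / (√32 · √29) = 0.91915.
θ ≈ 66.8°.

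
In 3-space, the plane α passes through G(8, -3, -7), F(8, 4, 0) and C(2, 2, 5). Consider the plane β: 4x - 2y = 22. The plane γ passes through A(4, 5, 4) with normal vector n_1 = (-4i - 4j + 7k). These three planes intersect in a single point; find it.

(2, -7, -4)

GF = (0, 7, 7), GC = (-6, 5, 12); a normal to α is GF × GC = (49, -42, 42).
Using G: α has equation 49x - 42y + 42z = 224.
γ: n_1·r = n_1·A gives -4x - 4y + 7z = -8.
Solving the 3×3 linear system 49x - 42y + 42z = 224, 4x - 2y = 22, -4x - 4y + 7z = -8 (e.g. by elimination or Cramer's rule, determinant = -518) gives (2, -7, -4).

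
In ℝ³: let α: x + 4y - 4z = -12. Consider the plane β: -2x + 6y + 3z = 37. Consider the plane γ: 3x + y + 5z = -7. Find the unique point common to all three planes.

(-8, 2, 3)

Solving the 3×3 linear system x + 4y - 4z = -12, -2x + 6y + 3z = 37, 3x + y + 5z = -7 (e.g. by elimination or Cramer's rule, determinant = 183) gives (-8, 2, 3).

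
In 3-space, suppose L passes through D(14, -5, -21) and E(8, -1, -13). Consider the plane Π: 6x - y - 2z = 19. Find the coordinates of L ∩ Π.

A direction vector for L is E − D = (-6, 4, 8).
Substitute r = (14, -5, -21) + t(-6, 4, 8) into the plane: 131 + (-56)t = 19, so t = 2.
Intersection: (14, -5, -21) + 2·(-6, 4, 8) = (2, 3, -5).

(2, 3, -5)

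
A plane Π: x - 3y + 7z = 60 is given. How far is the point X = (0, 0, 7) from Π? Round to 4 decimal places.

1.4321

n·X − d = (1)·(0) + (-3)·(0) + (7)·(7) − 60 = -11; |n| = √59.
Distance = |-11| / √59 = 11/√59 ≈ 1.4321.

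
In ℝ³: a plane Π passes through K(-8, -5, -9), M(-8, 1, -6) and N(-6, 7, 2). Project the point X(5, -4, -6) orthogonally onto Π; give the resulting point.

(-5, -6, -2)

KM = (0, 6, 3), KN = (2, 12, 11); a normal to Π is KM × KN = (30, 6, -12).
Using K: Π has equation 30x + 6y - 12z = -162.
Foot = X − λn with λ = (n·X − d)/|n|² = (198 − (-162))/1080 = 1/3.
Foot = (5, -4, -6) − (1/3)·(30, 6, -12) = (-5, -6, -2).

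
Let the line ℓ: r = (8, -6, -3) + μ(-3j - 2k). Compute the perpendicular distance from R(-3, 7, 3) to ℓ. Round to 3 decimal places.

Taking (8, -6, -3) on ℓ with direction v = (0, -3, -2): w = R − (8, -6, -3) = (-11, 13, 6), and w × v = (-8, -22, 33).
Distance = |w × v| / |v| = √1637 / √13 ≈ 11.222.

11.222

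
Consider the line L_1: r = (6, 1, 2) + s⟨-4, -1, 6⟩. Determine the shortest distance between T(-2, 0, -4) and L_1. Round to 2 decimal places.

Taking (6, 1, 2) on L_1 with direction v = (-4, -1, 6): w = T − (6, 1, 2) = (-8, -1, -6), and w × v = (-12, 72, 4).
Distance = |w × v| / |v| = √5344 / √53 ≈ 10.04.

10.04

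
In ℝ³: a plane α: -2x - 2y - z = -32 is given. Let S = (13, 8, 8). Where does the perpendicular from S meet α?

Foot = S − λn with λ = (n·S − d)/|n|² = (-50 − (-32))/9 = -2.
Foot = (13, 8, 8) − (-2)·(-2, -2, -1) = (9, 4, 6).

(9, 4, 6)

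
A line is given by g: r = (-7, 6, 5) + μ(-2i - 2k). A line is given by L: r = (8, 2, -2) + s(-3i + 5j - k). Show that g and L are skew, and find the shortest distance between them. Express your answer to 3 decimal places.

Common perpendicular direction n = (-2, 0, -2) × (-3, 5, -1) = (10, 4, -10).
With w = (8, 2, -2) − (-7, 6, 5) = (15, -4, -7), w · n = 204.
Since n ≠ 0 the lines are not parallel, and w · n = 204 ≠ 0 so they do not intersect; hence they are skew.
Distance = |w · n| / |n| = |204| / √216 ≈ 13.880.

13.880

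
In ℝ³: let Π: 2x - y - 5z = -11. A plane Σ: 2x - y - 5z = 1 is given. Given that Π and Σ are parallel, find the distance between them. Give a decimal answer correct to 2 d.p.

2.19

Same normal n = (2, -1, -5) with |n| = √30; distance = |-11 − 1| / |n| = 12/√30 ≈ 2.19.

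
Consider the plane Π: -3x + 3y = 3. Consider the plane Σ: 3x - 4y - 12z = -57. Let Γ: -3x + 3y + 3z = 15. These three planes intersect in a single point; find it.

(5, 6, 4)

Solving the 3×3 linear system -3x + 3y = 3, 3x - 4y - 12z = -57, -3x + 3y + 3z = 15 (e.g. by elimination or Cramer's rule, determinant = 9) gives (5, 6, 4).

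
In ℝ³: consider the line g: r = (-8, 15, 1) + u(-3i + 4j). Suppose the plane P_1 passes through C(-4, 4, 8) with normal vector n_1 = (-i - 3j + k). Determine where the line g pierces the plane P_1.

(4, -1, 1)

P_1: n_1·r = n_1·C gives -x - 3y + z = 0.
Substitute r = (-8, 15, 1) + t(-3, 4, 0) into the plane: -36 + (-9)t = 0, so t = -4.
Intersection: (-8, 15, 1) + (-4)·(-3, 4, 0) = (4, -1, 1).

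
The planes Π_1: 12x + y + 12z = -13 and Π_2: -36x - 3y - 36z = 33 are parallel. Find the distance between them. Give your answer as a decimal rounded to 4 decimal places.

0.1176

Rescale Π_2 by 1/(-3): 12x + y + 12z = -11. Then distance = |-13 − (-11)| / √289 ≈ 0.1176.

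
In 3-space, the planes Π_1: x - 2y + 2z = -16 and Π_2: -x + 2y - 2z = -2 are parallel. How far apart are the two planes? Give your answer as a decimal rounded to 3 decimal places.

Rescale Π_2 by 1/(-1): x - 2y + 2z = 2. Then distance = |-16 − 2| / √9 ≈ 6.000.

6.000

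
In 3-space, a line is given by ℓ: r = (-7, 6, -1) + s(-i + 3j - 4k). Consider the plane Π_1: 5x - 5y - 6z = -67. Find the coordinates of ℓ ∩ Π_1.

Substitute r = (-7, 6, -1) + t(-1, 3, -4) into the plane: -59 + 4t = -67, so t = -2.
Intersection: (-7, 6, -1) + (-2)·(-1, 3, -4) = (-5, 0, 7).

(-5, 0, 7)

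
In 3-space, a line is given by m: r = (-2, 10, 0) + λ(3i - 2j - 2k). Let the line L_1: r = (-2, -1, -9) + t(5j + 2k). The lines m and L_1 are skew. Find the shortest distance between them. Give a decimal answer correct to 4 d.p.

Common perpendicular direction n = (3, -2, -2) × (0, 5, 2) = (6, -6, 15).
With w = (-2, -1, -9) − (-2, 10, 0) = (0, -11, -9), w · n = -69.
Distance = |w · n| / |n| = |-69| / √297 ≈ 4.0038.

4.0038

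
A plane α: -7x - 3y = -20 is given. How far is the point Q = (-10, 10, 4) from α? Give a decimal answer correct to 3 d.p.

7.878

n·Q − d = (-7)·(-10) + (-3)·(10) + (0)·(4) − (-20) = 60; |n| = √58.
Distance = |60| / √58 = 60/√58 ≈ 7.878.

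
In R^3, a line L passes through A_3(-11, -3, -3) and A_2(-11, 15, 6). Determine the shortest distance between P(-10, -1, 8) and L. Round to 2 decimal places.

9.00

A direction vector for L is A_2 − A_3 = (0, 18, 9).
Taking (-11, -3, -3) on L with direction v = (0, 18, 9): w = P − (-11, -3, -3) = (1, 2, 11), and w × v = (-180, -9, 18).
Distance = |w × v| / |v| = √32805 / √405 ≈ 9.00.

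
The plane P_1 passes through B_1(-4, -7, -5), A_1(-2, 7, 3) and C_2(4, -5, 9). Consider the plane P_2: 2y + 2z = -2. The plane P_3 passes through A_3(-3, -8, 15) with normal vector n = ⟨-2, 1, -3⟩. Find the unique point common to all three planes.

B_1A_1 = (2, 14, 8), B_1C_2 = (8, 2, 14); a normal to P_1 is B_1A_1 × B_1C_2 = (180, 36, -108).
Using B_1: P_1 has equation 180x + 36y - 108z = -432.
P_3: n·r = n·A_3 gives -2x + y - 3z = -47.
Solving the 3×3 linear system 180x + 36y - 108z = -432, 2y + 2z = -2, -2x + y - 3z = -47 (e.g. by elimination or Cramer's rule, determinant = -2016) gives (5, -10, 9).

(5, -10, 9)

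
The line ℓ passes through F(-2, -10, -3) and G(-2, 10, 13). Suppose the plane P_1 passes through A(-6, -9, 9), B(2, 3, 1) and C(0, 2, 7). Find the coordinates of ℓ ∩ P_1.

A direction vector for ℓ is G − F = (0, 20, 16).
AB = (8, 12, -8), AC = (6, 11, -2); a normal to P_1 is AB × AC = (64, -32, 16).
Using A: P_1 has equation 64x - 32y + 16z = 48.
Substitute r = (-2, -10, -3) + t(0, 20, 16) into the plane: 144 + (-384)t = 48, so t = 1/4.
Intersection: (-2, -10, -3) + (1/4)·(0, 20, 16) = (-2, -5, 1).

(-2, -5, 1)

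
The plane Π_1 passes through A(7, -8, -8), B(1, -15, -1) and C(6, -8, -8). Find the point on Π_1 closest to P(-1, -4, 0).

(-1, -10, -6)

AB = (-6, -7, 7), AC = (-1, 0, 0); a normal to Π_1 is AB × AC = (0, -7, -7).
Using A: Π_1 has equation -7y - 7z = 112.
Foot = P − λn with λ = (n·P − d)/|n|² = (28 − 112)/98 = -6/7.
Foot = (-1, -4, 0) − (-6/7)·(0, -7, -7) = (-1, -10, -6).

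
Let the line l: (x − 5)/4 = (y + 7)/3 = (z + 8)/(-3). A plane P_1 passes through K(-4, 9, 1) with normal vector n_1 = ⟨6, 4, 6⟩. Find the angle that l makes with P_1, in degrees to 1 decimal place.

l has direction (4, 3, -3) through (5, -7, -8).
P_1: n_1·r = n_1·K gives 6x + 4y + 6z = 18.
sin θ = |n·v| / (|n||v|) = |18| / (√88 · √34) = 0.32907.
θ ≈ 19.2°.

19.2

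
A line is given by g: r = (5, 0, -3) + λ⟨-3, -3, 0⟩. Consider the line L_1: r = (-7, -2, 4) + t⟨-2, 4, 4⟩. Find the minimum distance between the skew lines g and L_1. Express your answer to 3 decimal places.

0.243

Common perpendicular direction n = (-3, -3, 0) × (-2, 4, 4) = (-12, 12, -18).
With w = (-7, -2, 4) − (5, 0, -3) = (-12, -2, 7), w · n = -6.
Distance = |w · n| / |n| = |-6| / √612 ≈ 0.243.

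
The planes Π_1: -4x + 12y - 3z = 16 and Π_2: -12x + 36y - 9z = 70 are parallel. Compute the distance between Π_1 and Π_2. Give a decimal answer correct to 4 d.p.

0.5641

Rescale Π_2 by 1/3: -4x + 12y - 3z = 70/3. Then distance = |16 − (70/3)| / √169 ≈ 0.5641.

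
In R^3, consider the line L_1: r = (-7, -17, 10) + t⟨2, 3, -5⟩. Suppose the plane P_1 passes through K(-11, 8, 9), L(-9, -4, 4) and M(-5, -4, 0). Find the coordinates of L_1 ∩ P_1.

KL = (2, -12, -5), KM = (6, -12, -9); a normal to P_1 is KL × KM = (48, -12, 48).
Using K: P_1 has equation 48x - 12y + 48z = -192.
Substitute r = (-7, -17, 10) + t(2, 3, -5) into the plane: 348 + (-180)t = -192, so t = 3.
Intersection: (-7, -17, 10) + 3·(2, 3, -5) = (-1, -8, -5).

(-1, -8, -5)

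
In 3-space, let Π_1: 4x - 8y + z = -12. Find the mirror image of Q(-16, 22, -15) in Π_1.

λ = (n·Q − d)/|n|² = (-255 − (-12))/81 = -3.
Reflection = Q − 2λn = (-16, 22, -15) − (-6)·(4, -8, 1) = (8, -26, -9).

(8, -26, -9)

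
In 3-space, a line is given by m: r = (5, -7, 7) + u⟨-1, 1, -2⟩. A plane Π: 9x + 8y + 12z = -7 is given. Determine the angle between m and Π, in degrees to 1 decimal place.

sin θ = |n·v| / (|n||v|) = |-25| / (√289 · √6) = 0.60037.
θ ≈ 36.9°.

36.9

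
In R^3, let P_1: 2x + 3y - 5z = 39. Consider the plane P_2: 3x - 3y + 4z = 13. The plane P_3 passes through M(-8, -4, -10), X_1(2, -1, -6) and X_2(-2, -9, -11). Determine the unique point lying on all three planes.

MX_1 = (10, 3, 4), MX_2 = (6, -5, -1); a normal to P_3 is MX_1 × MX_2 = (17, 34, -68).
Using M: P_3 has equation 17x + 34y - 68z = 408.
Solving the 3×3 linear system 2x + 3y - 5z = 39, 3x - 3y + 4z = 13, 17x + 34y - 68z = 408 (e.g. by elimination or Cramer's rule, determinant = 187) gives (10, 3, -2).

(10, 3, -2)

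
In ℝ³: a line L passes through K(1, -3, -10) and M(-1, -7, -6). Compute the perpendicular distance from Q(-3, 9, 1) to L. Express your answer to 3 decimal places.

16.750

A direction vector for L is M − K = (-2, -4, 4).
Taking (1, -3, -10) on L with direction v = (-2, -4, 4): w = Q − (1, -3, -10) = (-4, 12, 11), and w × v = (92, -6, 40).
Distance = |w × v| / |v| = √10100 / √36 ≈ 16.750.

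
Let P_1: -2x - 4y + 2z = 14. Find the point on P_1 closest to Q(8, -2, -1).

(6, -6, 1)

Foot = Q − λn with λ = (n·Q − d)/|n|² = (-10 − 14)/24 = -1.
Foot = (8, -2, -1) − (-1)·(-2, -4, 2) = (6, -6, 1).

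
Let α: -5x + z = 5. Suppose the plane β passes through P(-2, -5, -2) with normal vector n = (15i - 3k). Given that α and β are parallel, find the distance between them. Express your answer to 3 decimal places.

β: n·r = n·P gives 15x - 3z = -24.
Rescale β by 1/(-3): -5x + z = 8. Then distance = |5 − 8| / √26 ≈ 0.588.

0.588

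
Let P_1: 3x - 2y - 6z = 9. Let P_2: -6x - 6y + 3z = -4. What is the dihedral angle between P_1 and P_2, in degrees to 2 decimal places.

67.61

cos θ = |n₁·n₂| / (|n₁||n₂|) = |-24| / (√49 · √81).
θ = arccos(0.38095) ≈ 67.61°.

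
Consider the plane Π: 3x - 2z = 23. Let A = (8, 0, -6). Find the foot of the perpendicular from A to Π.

(5, 0, -4)

Foot = A − λn with λ = (n·A − d)/|n|² = (36 − 23)/13 = 1.
Foot = (8, 0, -6) − 1·(3, 0, -2) = (5, 0, -4).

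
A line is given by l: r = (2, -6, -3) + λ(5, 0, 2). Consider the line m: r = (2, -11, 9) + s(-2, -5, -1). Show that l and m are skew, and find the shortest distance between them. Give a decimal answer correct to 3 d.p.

11.320

Common perpendicular direction n = (5, 0, 2) × (-2, -5, -1) = (10, 1, -25).
With w = (2, -11, 9) − (2, -6, -3) = (0, -5, 12), w · n = -305.
Since n ≠ 0 the lines are not parallel, and w · n = -305 ≠ 0 so they do not intersect; hence they are skew.
Distance = |w · n| / |n| = |-305| / √726 ≈ 11.320.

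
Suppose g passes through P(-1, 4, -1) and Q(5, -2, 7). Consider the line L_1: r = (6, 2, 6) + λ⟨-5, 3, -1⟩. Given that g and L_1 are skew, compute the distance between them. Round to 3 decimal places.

3.524

A direction vector for g is Q − P = (6, -6, 8).
Common perpendicular direction n = (6, -6, 8) × (-5, 3, -1) = (-18, -34, -12).
With w = (6, 2, 6) − (-1, 4, -1) = (7, -2, 7), w · n = -142.
Distance = |w · n| / |n| = |-142| / √1624 ≈ 3.524.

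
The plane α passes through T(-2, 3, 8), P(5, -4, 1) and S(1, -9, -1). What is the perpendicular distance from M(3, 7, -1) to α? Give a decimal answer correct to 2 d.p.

TP = (7, -7, -7), TS = (3, -12, -9); a normal to α is TP × TS = (-21, 42, -63).
Using T: α has equation -21x + 42y - 63z = -336.
n·M − d = (-21)·(3) + (42)·(7) + (-63)·(-1) − (-336) = 630; |n| = √6174.
Distance = |630| / √6174 = 630/√6174 ≈ 8.02.

8.02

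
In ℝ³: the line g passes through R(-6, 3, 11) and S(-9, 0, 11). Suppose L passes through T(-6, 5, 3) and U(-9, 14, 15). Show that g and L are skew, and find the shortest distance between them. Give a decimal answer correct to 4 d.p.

A direction vector for g is S − R = (-3, -3, 0).
A direction vector for L is U − T = (-3, 9, 12).
Common perpendicular direction n = (-3, -3, 0) × (-3, 9, 12) = (-36, 36, -36).
With w = (-6, 5, 3) − (-6, 3, 11) = (0, 2, -8), w · n = 360.
Since n ≠ 0 the lines are not parallel, and w · n = 360 ≠ 0 so they do not intersect; hence they are skew.
Distance = |w · n| / |n| = |360| / √3888 ≈ 5.7735.

5.7735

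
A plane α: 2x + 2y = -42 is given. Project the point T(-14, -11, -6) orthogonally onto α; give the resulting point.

Foot = T − λn with λ = (n·T − d)/|n|² = (-50 − (-42))/8 = -1.
Foot = (-14, -11, -6) − (-1)·(2, 2, 0) = (-12, -9, -6).

(-12, -9, -6)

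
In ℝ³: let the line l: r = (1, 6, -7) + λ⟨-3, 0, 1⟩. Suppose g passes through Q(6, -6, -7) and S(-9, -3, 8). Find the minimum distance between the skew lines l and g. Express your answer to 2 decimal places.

11.92

A direction vector for g is S − Q = (-15, 3, 15).
Common perpendicular direction n = (-3, 0, 1) × (-15, 3, 15) = (-3, 30, -9).
With w = (6, -6, -7) − (1, 6, -7) = (5, -12, 0), w · n = -375.
Distance = |w · n| / |n| = |-375| / √990 ≈ 11.92.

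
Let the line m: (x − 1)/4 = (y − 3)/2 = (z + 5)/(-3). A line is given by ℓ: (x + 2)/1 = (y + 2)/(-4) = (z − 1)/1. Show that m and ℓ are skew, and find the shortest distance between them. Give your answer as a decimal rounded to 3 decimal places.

m has direction (4, 2, -3) through (1, 3, -5).
ℓ has direction (1, -4, 1) through (-2, -2, 1).
Common perpendicular direction n = (4, 2, -3) × (1, -4, 1) = (-10, -7, -18).
With w = (-2, -2, 1) − (1, 3, -5) = (-3, -5, 6), w · n = -43.
Since n ≠ 0 the lines are not parallel, and w · n = -43 ≠ 0 so they do not intersect; hence they are skew.
Distance = |w · n| / |n| = |-43| / √473 ≈ 1.977.

1.977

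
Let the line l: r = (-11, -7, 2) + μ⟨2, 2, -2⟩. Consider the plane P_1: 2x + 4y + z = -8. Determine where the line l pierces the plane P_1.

(-3, 1, -6)

Substitute r = (-11, -7, 2) + t(2, 2, -2) into the plane: -48 + 10t = -8, so t = 4.
Intersection: (-11, -7, 2) + 4·(2, 2, -2) = (-3, 1, -6).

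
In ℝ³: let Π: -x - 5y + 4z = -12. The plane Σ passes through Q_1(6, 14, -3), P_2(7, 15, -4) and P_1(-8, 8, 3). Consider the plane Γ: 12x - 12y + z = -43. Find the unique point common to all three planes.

Q_1P_2 = (1, 1, -1), Q_1P_1 = (-14, -6, 6); a normal to Σ is Q_1P_2 × Q_1P_1 = (0, 8, 8).
Using Q_1: Σ has equation 8y + 8z = 88.
Solving the 3×3 linear system -x - 5y + 4z = -12, 8y + 8z = 88, 12x - 12y + z = -43 (e.g. by elimination or Cramer's rule, determinant = -968) gives (2, 6, 5).

(2, 6, 5)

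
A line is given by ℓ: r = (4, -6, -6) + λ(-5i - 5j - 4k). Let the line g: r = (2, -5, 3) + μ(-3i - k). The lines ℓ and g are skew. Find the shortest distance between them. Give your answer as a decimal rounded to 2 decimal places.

Common perpendicular direction n = (-5, -5, -4) × (-3, 0, -1) = (5, 7, -15).
With w = (2, -5, 3) − (4, -6, -6) = (-2, 1, 9), w · n = -138.
Distance = |w · n| / |n| = |-138| / √299 ≈ 7.98.

7.98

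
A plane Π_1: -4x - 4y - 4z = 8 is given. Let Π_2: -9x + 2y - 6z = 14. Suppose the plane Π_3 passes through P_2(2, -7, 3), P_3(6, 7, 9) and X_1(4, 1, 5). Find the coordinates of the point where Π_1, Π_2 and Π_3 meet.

(2, 1, -5)

P_2P_3 = (4, 14, 6), P_2X_1 = (2, 8, 2); a normal to Π_3 is P_2P_3 × P_2X_1 = (-20, 4, 4).
Using P_2: Π_3 has equation -20x + 4y + 4z = -56.
Solving the 3×3 linear system -4x - 4y - 4z = 8, -9x + 2y - 6z = 14, -20x + 4y + 4z = -56 (e.g. by elimination or Cramer's rule, determinant = -768) gives (2, 1, -5).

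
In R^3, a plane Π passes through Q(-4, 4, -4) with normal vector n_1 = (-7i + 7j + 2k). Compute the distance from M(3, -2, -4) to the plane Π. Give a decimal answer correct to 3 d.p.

9.010

Π: n_1·r = n_1·Q gives -7x + 7y + 2z = 48.
n·M − d = (-7)·(3) + (7)·(-2) + (2)·(-4) − 48 = -91; |n| = √102.
Distance = |-91| / √102 = 91/√102 ≈ 9.010.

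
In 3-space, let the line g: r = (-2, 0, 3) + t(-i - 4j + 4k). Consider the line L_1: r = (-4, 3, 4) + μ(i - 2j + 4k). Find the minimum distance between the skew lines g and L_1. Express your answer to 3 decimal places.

3.592

Common perpendicular direction n = (-1, -4, 4) × (1, -2, 4) = (-8, 8, 6).
With w = (-4, 3, 4) − (-2, 0, 3) = (-2, 3, 1), w · n = 46.
Distance = |w · n| / |n| = |46| / √164 ≈ 3.592.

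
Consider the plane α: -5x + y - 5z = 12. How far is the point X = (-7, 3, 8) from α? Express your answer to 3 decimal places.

n·X − d = (-5)·(-7) + (1)·(3) + (-5)·(8) − 12 = -14; |n| = √51.
Distance = |-14| / √51 = 14/√51 ≈ 1.960.

1.960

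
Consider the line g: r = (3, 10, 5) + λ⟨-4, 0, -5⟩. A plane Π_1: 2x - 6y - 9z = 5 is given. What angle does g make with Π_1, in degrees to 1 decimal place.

sin θ = |n·v| / (|n||v|) = |37| / (√121 · √41) = 0.52531.
θ ≈ 31.7°.

31.7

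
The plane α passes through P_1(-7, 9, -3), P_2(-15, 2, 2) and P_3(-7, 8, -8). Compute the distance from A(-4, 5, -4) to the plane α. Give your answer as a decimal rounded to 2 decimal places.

4.76

P_1P_2 = (-8, -7, 5), P_1P_3 = (0, -1, -5); a normal to α is P_1P_2 × P_1P_3 = (40, -40, 8).
Using P_1: α has equation 40x - 40y + 8z = -664.
n·A − d = (40)·(-4) + (-40)·(5) + (8)·(-4) − (-664) = 272; |n| = √3264.
Distance = |272| / √3264 = 272/√3264 ≈ 4.76.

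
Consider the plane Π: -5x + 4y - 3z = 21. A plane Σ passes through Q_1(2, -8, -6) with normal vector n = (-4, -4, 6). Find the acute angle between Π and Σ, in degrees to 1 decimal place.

Σ: n·r = n·Q_1 gives -4x - 4y + 6z = -12.
cos θ = |n₁·n₂| / (|n₁||n₂|) = |-14| / (√50 · √68).
θ = arccos(0.24010) ≈ 76.1°.

76.1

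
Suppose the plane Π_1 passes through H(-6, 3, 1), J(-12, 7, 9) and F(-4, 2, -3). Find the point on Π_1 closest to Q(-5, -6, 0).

HJ = (-6, 4, 8), HF = (2, -1, -4); a normal to Π_1 is HJ × HF = (-8, -8, -2).
Using H: Π_1 has equation -8x - 8y - 2z = 22.
Foot = Q − λn with λ = (n·Q − d)/|n|² = (88 − 22)/132 = 1/2.
Foot = (-5, -6, 0) − (1/2)·(-8, -8, -2) = (-1, -2, 1).

(-1, -2, 1)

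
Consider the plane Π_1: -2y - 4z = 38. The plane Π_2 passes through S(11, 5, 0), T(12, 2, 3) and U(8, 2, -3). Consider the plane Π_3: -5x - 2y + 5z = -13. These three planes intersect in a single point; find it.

(3, -11, -4)

ST = (1, -3, 3), SU = (-3, -3, -3); a normal to Π_2 is ST × SU = (18, -6, -12).
Using S: Π_2 has equation 18x - 6y - 12z = 168.
Solving the 3×3 linear system -2y - 4z = 38, 18x - 6y - 12z = 168, -5x - 2y + 5z = -13 (e.g. by elimination or Cramer's rule, determinant = 324) gives (3, -11, -4).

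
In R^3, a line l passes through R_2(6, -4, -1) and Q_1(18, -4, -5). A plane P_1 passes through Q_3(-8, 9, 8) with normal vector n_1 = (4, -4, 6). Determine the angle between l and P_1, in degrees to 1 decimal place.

13.3

A direction vector for l is Q_1 − R_2 = (12, 0, -4).
P_1: n_1·r = n_1·Q_3 gives 4x - 4y + 6z = -20.
sin θ = |n·v| / (|n||v|) = |24| / (√68 · √160) = 0.23009.
θ ≈ 13.3°.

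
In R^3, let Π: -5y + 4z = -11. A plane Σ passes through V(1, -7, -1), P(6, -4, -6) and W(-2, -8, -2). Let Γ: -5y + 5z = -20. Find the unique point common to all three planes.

(2, -5, -9)

VP = (5, 3, -5), VW = (-3, -1, -1); a normal to Σ is VP × VW = (-8, 20, 4).
Using V: Σ has equation -8x + 20y + 4z = -152.
Solving the 3×3 linear system -5y + 4z = -11, -8x + 20y + 4z = -152, -5y + 5z = -20 (e.g. by elimination or Cramer's rule, determinant = -40) gives (2, -5, -9).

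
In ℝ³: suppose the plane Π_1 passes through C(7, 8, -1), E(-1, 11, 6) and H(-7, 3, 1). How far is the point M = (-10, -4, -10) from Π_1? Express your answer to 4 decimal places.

CE = (-8, 3, 7), CH = (-14, -5, 2); a normal to Π_1 is CE × CH = (41, -82, 82).
Using C: Π_1 has equation 41x - 82y + 82z = -451.
n·M − d = (41)·(-10) + (-82)·(-4) + (82)·(-10) − (-451) = -451; |n| = √15129.
Distance = |-451| / √15129 = 451/√15129 ≈ 3.6667.

3.6667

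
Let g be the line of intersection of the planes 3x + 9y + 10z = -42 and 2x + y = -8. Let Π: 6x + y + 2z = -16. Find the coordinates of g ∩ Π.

(-2, -4, 0)

Direction of g: (3, 9, 10) × (2, 1, 0) = (-10, 20, -15).
A point on g: solving the two plane equations with x = 4 gives (4, -16, 9).
Substitute r = (4, -16, 9) + t(-10, 20, -15) into the plane: 26 + (-70)t = -16, so t = 3/5.
Intersection: (4, -16, 9) + (3/5)·(-10, 20, -15) = (-2, -4, 0).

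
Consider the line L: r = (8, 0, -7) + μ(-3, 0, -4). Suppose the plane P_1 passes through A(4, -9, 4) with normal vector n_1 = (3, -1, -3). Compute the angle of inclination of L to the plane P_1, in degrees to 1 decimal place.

7.9

P_1: n_1·r = n_1·A gives 3x - y - 3z = 9.
sin θ = |n·v| / (|n||v|) = |3| / (√19 · √25) = 0.13765.
θ ≈ 7.9°.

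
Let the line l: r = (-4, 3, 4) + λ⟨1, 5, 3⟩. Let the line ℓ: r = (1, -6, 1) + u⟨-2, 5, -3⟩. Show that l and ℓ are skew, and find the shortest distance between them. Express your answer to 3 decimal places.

Common perpendicular direction n = (1, 5, 3) × (-2, 5, -3) = (-30, -3, 15).
With w = (1, -6, 1) − (-4, 3, 4) = (5, -9, -3), w · n = -168.
Since n ≠ 0 the lines are not parallel, and w · n = -168 ≠ 0 so they do not intersect; hence they are skew.
Distance = |w · n| / |n| = |-168| / √1134 ≈ 4.989.

4.989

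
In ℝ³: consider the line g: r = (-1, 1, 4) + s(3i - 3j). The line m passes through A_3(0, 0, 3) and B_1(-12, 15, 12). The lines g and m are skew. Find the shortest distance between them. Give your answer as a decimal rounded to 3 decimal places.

A direction vector for m is B_1 − A_3 = (-12, 15, 9).
Common perpendicular direction n = (3, -3, 0) × (-12, 15, 9) = (-27, -27, 9).
With w = (0, 0, 3) − (-1, 1, 4) = (1, -1, -1), w · n = -9.
Distance = |w · n| / |n| = |-9| / √1539 ≈ 0.229.

0.229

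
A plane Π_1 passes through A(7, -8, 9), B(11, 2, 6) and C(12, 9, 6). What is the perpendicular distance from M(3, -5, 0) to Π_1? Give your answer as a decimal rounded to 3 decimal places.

9.166

AB = (4, 10, -3), AC = (5, 17, -3); a normal to Π_1 is AB × AC = (21, -3, 18).
Using A: Π_1 has equation 21x - 3y + 18z = 333.
n·M − d = (21)·(3) + (-3)·(-5) + (18)·(0) − 333 = -255; |n| = √774.
Distance = |-255| / √774 = 255/√774 ≈ 9.166.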